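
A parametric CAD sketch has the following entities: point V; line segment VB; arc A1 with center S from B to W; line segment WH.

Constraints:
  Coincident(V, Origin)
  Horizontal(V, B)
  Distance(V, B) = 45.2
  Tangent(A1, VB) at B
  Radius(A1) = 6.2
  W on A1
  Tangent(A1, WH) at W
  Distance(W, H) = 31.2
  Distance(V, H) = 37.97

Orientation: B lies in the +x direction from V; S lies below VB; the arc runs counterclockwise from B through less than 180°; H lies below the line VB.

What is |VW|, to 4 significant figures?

40.01

Checks: V.y = 0.00, B.y = 0.00 ✓; |SW| = 6.200 ✓; ∠(SW, WH) = 90.00° ✓; |WH| = 31.20 ✓; |VH| = 37.97 ✓.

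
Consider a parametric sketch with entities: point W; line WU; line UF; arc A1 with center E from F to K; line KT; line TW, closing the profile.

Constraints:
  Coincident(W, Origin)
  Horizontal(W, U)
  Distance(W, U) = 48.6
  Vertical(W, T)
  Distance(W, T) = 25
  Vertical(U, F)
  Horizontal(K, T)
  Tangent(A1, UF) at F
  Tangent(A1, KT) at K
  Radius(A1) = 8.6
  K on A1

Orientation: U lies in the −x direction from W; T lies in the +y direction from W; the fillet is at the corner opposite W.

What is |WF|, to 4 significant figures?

51.29

W is at the origin; W and U share the same y with |WU| = 48.6 and U on the −x side, so U = (-48.60, 0.000). W and T share the same x with |WT| = 25.0 and T on the +y side, so T = (0.000, 25.00). The virtual corner opposite W is at (-48.60, 25.00). A1 meets UF tangentially, so EF is at right angles to UF and the tangent condition forces EK to be normal to KT, with radius 8.6, so the center E sits 8.6 in from both sides at E = (-40.00, 16.40). That places the tangent points at F = (-48.60, 16.40) on UF and K = (-40.00, 25.00) on KT. Then |WF| = |F − W| = 51.29.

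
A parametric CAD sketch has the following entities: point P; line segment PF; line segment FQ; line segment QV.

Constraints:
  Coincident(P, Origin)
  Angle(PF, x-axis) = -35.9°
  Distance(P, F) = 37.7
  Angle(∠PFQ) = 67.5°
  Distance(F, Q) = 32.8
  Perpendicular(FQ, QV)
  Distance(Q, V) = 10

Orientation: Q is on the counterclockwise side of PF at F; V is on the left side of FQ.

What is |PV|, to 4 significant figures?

30.89

P is at the origin; PF runs at -35.9° with length 37.7, so F = 37.7·(cos -35.9°, sin -35.9°) = (30.54, -22.11). ∠PFQ = 67.5°, so FQ runs at -35.9° + (180° − 67.5°) = 76.60° from the x-axis; with |FQ| = 32.8, Q = F + 32.8·(cos 76.60°, sin 76.60°) = (38.14, 9.801). The perpendicularity gives QV at right angles to FQ; with |QV| = 10.0 on the left of FQ, V = Q + 10.0·(-0.9728, 0.2317) = (28.41, 12.12). Then |PV| = |V − P| = 30.89.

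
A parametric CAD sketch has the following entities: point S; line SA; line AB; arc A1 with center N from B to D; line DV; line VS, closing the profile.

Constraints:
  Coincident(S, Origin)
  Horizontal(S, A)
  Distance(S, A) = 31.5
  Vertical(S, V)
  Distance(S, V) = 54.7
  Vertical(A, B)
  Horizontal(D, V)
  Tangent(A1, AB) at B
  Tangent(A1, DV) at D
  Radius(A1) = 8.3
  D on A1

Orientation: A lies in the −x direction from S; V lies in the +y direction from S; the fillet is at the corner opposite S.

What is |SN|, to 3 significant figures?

51.9

S is at the origin; SA is horizontal with |SA| = 31.5 and A on the −x side, so A = (-31.5, 0.00). S and V share the same x with |SV| = 54.7 and V on the +y side, so V = (0.00, 54.7). The virtual corner opposite S is at (-31.5, 54.7). The tangent condition forces NB to be normal to AB and A1 meets DV tangentially, so ND is at right angles to DV, with radius 8.3, so the center N sits 8.3 in from both sides at N = (-23.2, 46.4). Then |SN| = |N − S| = 51.9.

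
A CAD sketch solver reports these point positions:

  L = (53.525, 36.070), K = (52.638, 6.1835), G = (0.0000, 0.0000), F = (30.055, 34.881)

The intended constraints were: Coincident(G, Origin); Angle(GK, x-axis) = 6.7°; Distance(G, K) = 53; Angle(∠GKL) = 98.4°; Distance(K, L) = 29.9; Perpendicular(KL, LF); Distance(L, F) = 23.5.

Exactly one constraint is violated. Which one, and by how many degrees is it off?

Perpendicular(KL, LF) — off by 4.60°.

G = (0.00, 0.00) ✓; GK at 6.700° ✓; |GK| = 53.00 ✓; ∠GKL = 98.40° ✓; |KL| = 29.90 ✓; ∠(KL, LF) = 94.60° ✗; |LF| = 23.50 ✓.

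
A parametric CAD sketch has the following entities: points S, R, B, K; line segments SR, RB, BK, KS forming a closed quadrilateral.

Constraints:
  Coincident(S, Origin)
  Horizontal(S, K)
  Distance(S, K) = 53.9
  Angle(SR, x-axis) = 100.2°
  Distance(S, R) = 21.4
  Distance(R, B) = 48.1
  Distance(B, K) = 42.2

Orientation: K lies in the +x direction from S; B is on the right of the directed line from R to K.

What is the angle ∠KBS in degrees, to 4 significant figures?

97.87°

Checks: |RB| = 48.10 ✓; |BK| = 42.20 ✓.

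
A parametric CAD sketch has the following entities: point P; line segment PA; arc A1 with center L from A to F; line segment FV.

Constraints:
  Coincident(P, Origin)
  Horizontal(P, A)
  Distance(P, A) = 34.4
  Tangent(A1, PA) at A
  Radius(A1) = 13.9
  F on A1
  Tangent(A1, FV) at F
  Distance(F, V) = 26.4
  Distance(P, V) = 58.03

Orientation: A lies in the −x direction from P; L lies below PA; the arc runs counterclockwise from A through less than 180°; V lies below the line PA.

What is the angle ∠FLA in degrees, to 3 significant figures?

110°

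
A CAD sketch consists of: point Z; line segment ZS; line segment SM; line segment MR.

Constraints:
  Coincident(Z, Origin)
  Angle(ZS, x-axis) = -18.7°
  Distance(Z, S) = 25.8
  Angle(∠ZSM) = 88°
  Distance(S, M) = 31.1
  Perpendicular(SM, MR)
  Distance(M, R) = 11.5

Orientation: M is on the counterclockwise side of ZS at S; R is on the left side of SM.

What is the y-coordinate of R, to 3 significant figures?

24.8

Z is at the origin; ZS runs at -18.7° with length 25.8, so S = 25.8·(cos -18.7°, sin -18.7°) = (24.4, -8.27). ∠ZSM = 88.0°, so SM runs at -18.7° + (180° − 88.0°) = 73.3° from the x-axis; with |SM| = 31.1, M = S + 31.1·(cos 73.3°, sin 73.3°) = (33.4, 21.5). SM ⟂ MR; with |MR| = 11.5 on the left of SM, R = M + 11.5·(-0.958, 0.287) = (22.4, 24.8). So R.y = 24.8.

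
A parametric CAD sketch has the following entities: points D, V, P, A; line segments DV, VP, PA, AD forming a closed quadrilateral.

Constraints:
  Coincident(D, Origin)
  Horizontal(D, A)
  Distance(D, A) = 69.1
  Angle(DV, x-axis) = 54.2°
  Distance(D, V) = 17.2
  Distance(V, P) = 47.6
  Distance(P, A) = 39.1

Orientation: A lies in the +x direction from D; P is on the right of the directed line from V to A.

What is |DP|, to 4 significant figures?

45.46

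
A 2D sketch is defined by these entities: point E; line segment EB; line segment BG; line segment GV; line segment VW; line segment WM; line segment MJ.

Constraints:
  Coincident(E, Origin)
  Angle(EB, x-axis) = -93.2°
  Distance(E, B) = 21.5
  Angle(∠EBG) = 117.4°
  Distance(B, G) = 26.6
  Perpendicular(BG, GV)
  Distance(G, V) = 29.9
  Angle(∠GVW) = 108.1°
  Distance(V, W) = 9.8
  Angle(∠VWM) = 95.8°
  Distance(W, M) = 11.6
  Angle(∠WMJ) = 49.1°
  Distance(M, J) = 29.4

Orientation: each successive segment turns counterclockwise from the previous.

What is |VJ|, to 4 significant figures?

14.14

∠VWM = 95.8° gives WM at -144.5° from the x-axis; with |WM| = 11.6, M = (21.00, -8.645). ∠WMJ = 49.1° gives MJ at -13.60° from the x-axis; with |MJ| = 29.4, J = (49.58, -15.56). Then |VJ| = |J − V| = 14.14.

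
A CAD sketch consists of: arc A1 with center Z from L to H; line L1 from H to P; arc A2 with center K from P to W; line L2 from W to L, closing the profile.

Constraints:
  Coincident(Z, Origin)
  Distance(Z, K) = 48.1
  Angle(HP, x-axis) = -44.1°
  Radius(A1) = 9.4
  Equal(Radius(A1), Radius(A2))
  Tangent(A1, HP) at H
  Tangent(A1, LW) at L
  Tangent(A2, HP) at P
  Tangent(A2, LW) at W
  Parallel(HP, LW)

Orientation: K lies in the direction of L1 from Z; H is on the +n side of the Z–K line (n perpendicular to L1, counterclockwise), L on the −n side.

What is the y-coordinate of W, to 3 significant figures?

-40.2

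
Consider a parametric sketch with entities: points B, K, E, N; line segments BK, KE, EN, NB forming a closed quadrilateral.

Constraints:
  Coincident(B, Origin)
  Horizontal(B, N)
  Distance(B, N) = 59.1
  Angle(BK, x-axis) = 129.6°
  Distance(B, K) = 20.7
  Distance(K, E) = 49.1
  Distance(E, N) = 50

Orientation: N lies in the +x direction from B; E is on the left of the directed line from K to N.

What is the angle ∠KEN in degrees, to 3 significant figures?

96.7°

B is at the origin; B and N share the same y with |BN| = 59.1 and N in +x, so N = (59.1, 0). BK runs at 129.6° with |BK| = 20.7, so K = (-13.2, 15.9). E is determined by |KE| = 49.1 and |EN| = 50.0 together: it lies at the intersection of circle(K, 49.1) and circle(N, 50.0). With |KN| = 74.0, the foot of the radical line on KN is 36.4 from K and the perpendicular offset is √(49.1² − 36.4²) = 32.9. Taking the left-of-KN solution: E = (29.5, 40.3).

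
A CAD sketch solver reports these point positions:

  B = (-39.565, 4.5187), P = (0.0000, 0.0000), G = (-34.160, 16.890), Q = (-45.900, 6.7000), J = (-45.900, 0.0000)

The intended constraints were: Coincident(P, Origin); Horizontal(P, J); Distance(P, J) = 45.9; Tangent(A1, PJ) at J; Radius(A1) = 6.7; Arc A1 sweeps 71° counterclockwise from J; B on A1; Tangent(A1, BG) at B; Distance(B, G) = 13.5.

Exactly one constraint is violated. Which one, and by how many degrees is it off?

Tangent(A1, BG) at B — off by 4.60°.

P = (0.00, 0.00) ✓; P.y = 0.00, J.y = 0.00 ✓; |PJ| = 45.90 ✓; ∠(QJ, JP) = 90.00° ✓; |QJ| = 6.700 ✓; bearing(Q→B) − bearing(Q→J) = 71.00° ✓; |QB| = 6.700 ✓; ∠(QB, BG) = 94.60° ✗; |BG| = 13.50 ✓.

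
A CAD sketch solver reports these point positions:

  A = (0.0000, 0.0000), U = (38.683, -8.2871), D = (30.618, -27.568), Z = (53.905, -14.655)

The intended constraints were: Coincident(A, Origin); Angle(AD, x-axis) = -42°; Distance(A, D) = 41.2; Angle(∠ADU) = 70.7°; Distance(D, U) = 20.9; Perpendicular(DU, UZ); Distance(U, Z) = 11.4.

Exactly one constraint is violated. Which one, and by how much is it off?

Distance(U, Z) = 11.4 — off by 5.10.

A = (0.00, 0.00) ✓; AD at -42.00° ✓; |AD| = 41.20 ✓; ∠ADU = 70.70° ✓; |DU| = 20.90 ✓; ∠(DU, UZ) = 90.00° ✓; |UZ| = 16.50 ✗.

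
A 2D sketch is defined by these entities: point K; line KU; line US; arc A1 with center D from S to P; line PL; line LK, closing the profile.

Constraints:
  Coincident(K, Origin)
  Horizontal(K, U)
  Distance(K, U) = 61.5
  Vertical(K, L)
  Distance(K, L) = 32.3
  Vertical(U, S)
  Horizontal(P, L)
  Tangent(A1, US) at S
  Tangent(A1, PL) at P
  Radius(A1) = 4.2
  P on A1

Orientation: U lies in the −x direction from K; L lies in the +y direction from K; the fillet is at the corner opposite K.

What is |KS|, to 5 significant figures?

67.616

K is at the origin; K and U share the same y with |KU| = 61.5 and U on the −x side, so U = (-61.500, 0.0000). KL is vertical with |KL| = 32.3 and L on the +y side, so L = (0.0000, 32.300). The virtual corner opposite K is at (-61.500, 32.300). A1 meets US tangentially, so DS is at right angles to US and since A1 is tangent to PL there, DP ⟂ PL, with radius 4.2, so the center D sits 4.2 in from both sides at D = (-57.300, 28.100). That places the tangent points at S = (-61.500, 28.100) on US and P = (-57.300, 32.300) on PL. Then |KS| = |S − K| = 67.616.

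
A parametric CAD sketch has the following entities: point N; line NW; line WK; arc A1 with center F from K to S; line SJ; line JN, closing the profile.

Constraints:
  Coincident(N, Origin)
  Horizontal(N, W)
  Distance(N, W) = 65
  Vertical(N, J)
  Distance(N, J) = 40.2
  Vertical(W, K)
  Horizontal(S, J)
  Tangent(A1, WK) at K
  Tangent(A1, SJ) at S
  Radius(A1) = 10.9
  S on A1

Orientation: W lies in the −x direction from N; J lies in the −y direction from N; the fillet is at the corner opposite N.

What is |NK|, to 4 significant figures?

71.30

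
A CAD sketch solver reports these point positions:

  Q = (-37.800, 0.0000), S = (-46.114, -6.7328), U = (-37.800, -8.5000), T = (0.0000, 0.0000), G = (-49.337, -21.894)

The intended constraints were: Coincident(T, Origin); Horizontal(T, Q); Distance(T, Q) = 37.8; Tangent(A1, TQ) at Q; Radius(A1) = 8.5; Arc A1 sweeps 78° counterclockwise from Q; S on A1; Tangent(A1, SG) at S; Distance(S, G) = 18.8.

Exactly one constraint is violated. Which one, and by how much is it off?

Distance(S, G) = 18.8 — off by 3.30.

T = (0.00, 0.00) ✓; T.y = 0.00, Q.y = 0.00 ✓; |TQ| = 37.80 ✓; ∠(UQ, QT) = 90.00° ✓; |UQ| = 8.500 ✓; bearing(U→S) − bearing(U→Q) = 78.00° ✓; |US| = 8.500 ✓; ∠(US, SG) = 90.00° ✓; |SG| = 15.50 ✗.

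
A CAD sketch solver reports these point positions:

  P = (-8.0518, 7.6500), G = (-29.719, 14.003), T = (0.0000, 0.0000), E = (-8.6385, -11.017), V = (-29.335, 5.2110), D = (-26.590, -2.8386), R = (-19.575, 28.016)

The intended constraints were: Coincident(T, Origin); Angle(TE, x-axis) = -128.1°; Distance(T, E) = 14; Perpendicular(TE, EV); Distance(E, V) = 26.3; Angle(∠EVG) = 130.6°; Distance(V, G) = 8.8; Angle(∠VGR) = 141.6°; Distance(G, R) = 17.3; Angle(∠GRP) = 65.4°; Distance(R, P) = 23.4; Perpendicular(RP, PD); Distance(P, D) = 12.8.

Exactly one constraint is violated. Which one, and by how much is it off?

Distance(P, D) = 12.8 — off by 8.50.

T = (0.00, 0.00) ✓; TE at -128.1° ✓; |TE| = 14.00 ✓; ∠(TE, EV) = 90.00° ✓; |EV| = 26.30 ✓; ∠EVG = 130.6° ✓; |VG| = 8.800 ✓; ∠VGR = 141.6° ✓; |GR| = 17.30 ✓; ∠GRP = 65.40° ✓; |RP| = 23.40 ✓; ∠(RP, PD) = 90.00° ✓; |PD| = 21.30 ✗.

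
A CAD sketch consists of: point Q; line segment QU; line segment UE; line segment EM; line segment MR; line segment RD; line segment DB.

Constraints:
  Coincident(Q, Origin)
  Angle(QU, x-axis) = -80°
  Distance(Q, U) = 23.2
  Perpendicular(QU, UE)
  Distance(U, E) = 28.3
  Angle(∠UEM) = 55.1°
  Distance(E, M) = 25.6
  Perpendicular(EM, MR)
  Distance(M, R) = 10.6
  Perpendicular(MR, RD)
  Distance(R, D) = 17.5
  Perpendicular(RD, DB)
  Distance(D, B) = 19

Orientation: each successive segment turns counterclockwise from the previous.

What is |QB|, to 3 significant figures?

32.7

The perpendicularity gives RD at right angles to MR, so RD runs at -45.1°; with |RD| = 17.5, D = (18.7, -19.7). RD ⟂ DB, so DB runs at 44.9°; with |DB| = 19.0, B = (32.1, -6.27). Then |QB| = |B − Q| = 32.7.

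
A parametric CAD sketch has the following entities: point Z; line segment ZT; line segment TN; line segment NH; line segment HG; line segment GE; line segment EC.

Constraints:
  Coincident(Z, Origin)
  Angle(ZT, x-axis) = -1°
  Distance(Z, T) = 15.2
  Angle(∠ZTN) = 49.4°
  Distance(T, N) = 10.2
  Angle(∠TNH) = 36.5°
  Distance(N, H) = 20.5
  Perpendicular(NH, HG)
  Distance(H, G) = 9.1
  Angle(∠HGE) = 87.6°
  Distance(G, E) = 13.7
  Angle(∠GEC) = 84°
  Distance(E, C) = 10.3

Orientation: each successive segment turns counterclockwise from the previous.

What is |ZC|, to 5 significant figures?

7.5276

Z is at the origin; ZT runs at -1.0° with length 15.2, so T = (15.198, -0.26528). ∠ZTN = 49.4° gives TN at 129.60° from the x-axis; with |TN| = 10.2, N = (8.6960, 7.5940). ∠TNH = 36.5° gives NH at -86.900° from the x-axis; with |NH| = 20.5, H = (9.8046, -12.876). NH is perpendicular to HG, so HG runs at 3.1000°; with |HG| = 9.1, G = (18.891, -12.384). ∠HGE = 87.6° gives GE at 95.500° from the x-axis; with |GE| = 13.7, E = (17.578, 1.2530). ∠GEC = 84.0° gives EC at -168.50° from the x-axis; with |EC| = 10.3, C = (7.4849, -0.80049). Then |ZC| = |C − Z| = 7.5276.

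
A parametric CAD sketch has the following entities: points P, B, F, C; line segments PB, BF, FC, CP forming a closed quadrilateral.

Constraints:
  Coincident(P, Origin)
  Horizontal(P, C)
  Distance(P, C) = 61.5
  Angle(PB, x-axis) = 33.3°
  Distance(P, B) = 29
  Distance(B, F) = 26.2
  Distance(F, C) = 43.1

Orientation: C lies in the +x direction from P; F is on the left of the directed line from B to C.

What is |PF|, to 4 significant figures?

54.30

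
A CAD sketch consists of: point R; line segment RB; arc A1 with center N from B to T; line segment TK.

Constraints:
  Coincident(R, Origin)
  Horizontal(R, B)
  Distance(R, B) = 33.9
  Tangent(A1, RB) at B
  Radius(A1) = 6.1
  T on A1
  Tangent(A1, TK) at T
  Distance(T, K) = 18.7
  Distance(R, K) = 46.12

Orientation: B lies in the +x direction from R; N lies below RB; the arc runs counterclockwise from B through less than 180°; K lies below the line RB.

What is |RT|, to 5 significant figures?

30.204

R is at the origin; RB is horizontal with |RB| = 33.9 and B on the +x side, so B = (33.900, 0.0000). Since A1 is tangent to RB there, NB ⟂ RB, so N = B + (0, -6.1) = (33.900, -6.1000). Since NT ⟂ TK (tangency), |NK| = √(6.1² + 18.7²) = 19.670 regardless of where T sits on A1. So K lies on both circle(R, 46.12) and circle(N, 19.670); the below-RB intersection is K = (38.632, -25.192). T is the foot of the tangent from K: T = (28.726, -9.3312).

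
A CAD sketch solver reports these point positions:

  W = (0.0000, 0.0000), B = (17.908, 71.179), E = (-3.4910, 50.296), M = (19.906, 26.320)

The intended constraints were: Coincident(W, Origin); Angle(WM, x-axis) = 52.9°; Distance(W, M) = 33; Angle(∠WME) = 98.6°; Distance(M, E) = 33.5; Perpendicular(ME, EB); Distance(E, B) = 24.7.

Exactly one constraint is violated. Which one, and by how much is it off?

Distance(E, B) = 24.7 — off by 5.20.

W = (0.00, 0.00) ✓; WM at 52.90° ✓; |WM| = 33.00 ✓; ∠WME = 98.60° ✓; |ME| = 33.50 ✓; ∠(ME, EB) = 90.00° ✓; |EB| = 29.90 ✗.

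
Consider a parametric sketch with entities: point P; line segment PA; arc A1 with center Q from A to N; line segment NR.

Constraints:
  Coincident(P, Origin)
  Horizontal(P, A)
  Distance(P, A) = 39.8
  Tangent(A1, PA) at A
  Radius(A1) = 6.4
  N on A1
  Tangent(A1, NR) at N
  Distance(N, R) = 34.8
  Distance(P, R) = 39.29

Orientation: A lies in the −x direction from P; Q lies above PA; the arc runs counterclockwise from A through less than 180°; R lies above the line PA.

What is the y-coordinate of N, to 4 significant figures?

3.536

Checks: |QA| = 6.400 ✓; |QN| = 6.400 ✓; ∠(QN, NR) = 90.00° ✓; |NR| = 34.80 ✓; |PR| = 39.29 ✓.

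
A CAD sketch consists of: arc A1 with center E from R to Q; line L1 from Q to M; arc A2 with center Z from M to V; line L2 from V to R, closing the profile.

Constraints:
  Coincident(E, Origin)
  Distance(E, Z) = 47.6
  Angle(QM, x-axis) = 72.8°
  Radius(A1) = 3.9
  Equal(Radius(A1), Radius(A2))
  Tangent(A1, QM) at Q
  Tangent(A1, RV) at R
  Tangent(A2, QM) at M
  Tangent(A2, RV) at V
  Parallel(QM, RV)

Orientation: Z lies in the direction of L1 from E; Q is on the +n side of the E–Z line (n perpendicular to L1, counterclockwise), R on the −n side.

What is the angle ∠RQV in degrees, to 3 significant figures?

80.7°

The slot axis is L1's direction at 72.8°, so u = (cos 72.8°, sin 72.8°) = (0.296, 0.955) and n = (−sin 72.8°, cos 72.8°) = (-0.955, 0.296). E is at the origin and Z lies 47.6 along u from E, so Z = 47.6·u = (14.1, 45.5). Tangency of A1 to both parallel lines with radius 3.9 puts Q and R at E ± 3.9·n: Q = (-3.73, 1.15), R = (3.73, -1.15). Equal radii place M and V the same way about Z: M = Z + 3.9·n = (10.4, 46.6), V = Z − 3.9·n = (17.8, 44.3). Then cos ∠RQV = QR·QV / (|QR||QV|), giving 80.7°.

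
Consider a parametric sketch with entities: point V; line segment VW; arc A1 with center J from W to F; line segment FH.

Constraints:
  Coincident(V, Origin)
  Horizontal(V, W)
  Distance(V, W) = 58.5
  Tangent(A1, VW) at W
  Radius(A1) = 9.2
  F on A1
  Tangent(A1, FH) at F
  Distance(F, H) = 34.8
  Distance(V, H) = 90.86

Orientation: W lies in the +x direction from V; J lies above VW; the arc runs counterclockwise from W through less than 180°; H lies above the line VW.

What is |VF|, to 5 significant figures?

66.595

Checks: V.y = 0.00, W.y = 0.00 ✓; |JF| = 9.200 ✓; ∠(JF, FH) = 90.00° ✓; |FH| = 34.80 ✓; |VH| = 90.86 ✓.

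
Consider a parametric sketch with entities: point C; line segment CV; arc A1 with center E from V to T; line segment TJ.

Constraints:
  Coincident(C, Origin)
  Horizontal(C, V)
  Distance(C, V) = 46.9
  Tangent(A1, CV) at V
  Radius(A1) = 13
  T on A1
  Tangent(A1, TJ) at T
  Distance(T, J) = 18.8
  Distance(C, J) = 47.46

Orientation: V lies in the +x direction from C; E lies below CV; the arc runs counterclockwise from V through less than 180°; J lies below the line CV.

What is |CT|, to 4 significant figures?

36.52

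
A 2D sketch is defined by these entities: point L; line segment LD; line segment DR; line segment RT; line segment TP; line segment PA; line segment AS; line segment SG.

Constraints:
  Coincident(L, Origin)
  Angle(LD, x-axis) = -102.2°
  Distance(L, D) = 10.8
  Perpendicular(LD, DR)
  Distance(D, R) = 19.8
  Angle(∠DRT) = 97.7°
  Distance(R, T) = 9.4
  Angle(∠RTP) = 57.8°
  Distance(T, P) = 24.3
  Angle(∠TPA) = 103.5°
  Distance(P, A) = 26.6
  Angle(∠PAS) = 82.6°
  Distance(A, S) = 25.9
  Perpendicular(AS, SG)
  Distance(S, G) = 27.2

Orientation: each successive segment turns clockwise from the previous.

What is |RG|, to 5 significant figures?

7.1148

L is at the origin; LD runs at -102.2° with length 10.8, so D = (-2.2823, -10.556). LD is perpendicular to DR, so DR runs at 167.80°; with |DR| = 19.8, R = (-21.635, -6.3719). ∠DRT = 97.7° gives RT at 85.500° from the x-axis; with |RT| = 9.4, T = (-20.898, 2.9992). ∠RTP = 57.8° gives TP at -36.700° from the x-axis; with |TP| = 24.3, P = (-1.4145, -11.523). ∠TPA = 103.5° gives PA at -113.20° from the x-axis; with |PA| = 26.6, A = (-11.893, -35.972). ∠PAS = 82.6° gives AS at 149.40° from the x-axis; with |AS| = 25.9, S = (-34.187, -22.788). AS is perpendicular to SG, so SG runs at 59.400°; with |SG| = 27.2, G = (-20.341, 0.62423). Then |RG| = |G − R| = 7.1148.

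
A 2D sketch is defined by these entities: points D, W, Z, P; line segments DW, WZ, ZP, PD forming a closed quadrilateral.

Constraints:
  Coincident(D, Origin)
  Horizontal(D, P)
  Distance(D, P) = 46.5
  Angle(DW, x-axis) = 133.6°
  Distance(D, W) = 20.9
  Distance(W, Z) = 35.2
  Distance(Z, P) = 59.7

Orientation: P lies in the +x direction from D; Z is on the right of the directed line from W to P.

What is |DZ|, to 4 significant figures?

22.08

D is at the origin; DP is horizontal with |DP| = 46.5 and P in +x, so P = (46.5, 0). DW runs at 133.6° with |DW| = 20.9, so W = (-14.41, 15.14). Z is determined by |WZ| = 35.2 and |ZP| = 59.7 together: it lies at the intersection of circle(W, 35.2) and circle(P, 59.7). With |WP| = 62.77, the foot of the radical line on WP is 12.86 from W and the perpendicular offset is √(35.2² − 12.86²) = 32.77. Taking the right-of-WP solution: Z = (-9.833, -19.77).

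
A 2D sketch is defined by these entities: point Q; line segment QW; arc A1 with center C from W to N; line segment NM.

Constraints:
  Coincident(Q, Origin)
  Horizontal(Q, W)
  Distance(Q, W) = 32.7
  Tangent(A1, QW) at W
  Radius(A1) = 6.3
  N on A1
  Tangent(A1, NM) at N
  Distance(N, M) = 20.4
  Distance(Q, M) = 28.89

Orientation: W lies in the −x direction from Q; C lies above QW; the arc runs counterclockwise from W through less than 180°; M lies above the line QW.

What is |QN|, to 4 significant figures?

27.22

Checks: |CN| = 6.300 ✓; ∠(CN, NM) = 90.00° ✓; |NM| = 20.40 ✓; |QM| = 28.89 ✓.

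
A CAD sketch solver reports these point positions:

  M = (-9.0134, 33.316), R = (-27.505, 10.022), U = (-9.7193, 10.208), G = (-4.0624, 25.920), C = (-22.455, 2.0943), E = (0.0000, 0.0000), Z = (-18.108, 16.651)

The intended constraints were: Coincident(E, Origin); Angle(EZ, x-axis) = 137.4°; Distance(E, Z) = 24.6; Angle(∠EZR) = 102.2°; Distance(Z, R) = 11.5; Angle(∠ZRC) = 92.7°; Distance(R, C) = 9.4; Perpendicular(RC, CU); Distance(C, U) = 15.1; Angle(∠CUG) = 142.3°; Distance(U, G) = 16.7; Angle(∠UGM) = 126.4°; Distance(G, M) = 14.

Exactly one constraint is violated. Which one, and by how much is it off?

Distance(G, M) = 14 — off by 5.10.

E = (0.00, 0.00) ✓; EZ at 137.4° ✓; |EZ| = 24.60 ✓; ∠EZR = 102.2° ✓; |ZR| = 11.50 ✓; ∠ZRC = 92.70° ✓; |RC| = 9.400 ✓; ∠(RC, CU) = 90.00° ✓; |CU| = 15.10 ✓; ∠CUG = 142.3° ✓; |UG| = 16.70 ✓; ∠UGM = 126.4° ✓; |GM| = 8.900 ✗.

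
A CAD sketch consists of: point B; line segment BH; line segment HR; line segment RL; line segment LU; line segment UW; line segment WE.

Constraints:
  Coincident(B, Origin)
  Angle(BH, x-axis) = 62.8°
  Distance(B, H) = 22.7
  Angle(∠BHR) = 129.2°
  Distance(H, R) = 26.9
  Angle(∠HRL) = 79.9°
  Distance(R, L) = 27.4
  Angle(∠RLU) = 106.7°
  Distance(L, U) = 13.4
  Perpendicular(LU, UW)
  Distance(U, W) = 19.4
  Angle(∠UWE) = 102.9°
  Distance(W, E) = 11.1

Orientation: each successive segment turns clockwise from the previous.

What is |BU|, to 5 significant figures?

25.581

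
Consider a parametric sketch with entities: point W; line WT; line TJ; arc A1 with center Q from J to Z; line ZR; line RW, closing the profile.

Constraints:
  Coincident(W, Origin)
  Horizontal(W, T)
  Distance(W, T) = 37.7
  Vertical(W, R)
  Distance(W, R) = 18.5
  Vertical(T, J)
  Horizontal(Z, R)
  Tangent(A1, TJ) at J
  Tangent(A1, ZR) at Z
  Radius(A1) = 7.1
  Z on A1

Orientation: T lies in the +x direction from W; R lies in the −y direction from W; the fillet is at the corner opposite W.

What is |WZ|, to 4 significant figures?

35.76

W is at the origin; WT is horizontal with |WT| = 37.7 and T on the +x side, so T = (37.70, 0.000). WR is vertical with |WR| = 18.5 and R on the −y side, so R = (0.000, -18.50). The virtual corner opposite W is at (37.70, -18.50). The tangent condition forces QJ to be normal to TJ and tangency of A1 to ZR means the radius QZ is perpendicular to ZR, with radius 7.1, so the center Q sits 7.1 in from both sides at Q = (30.60, -11.40). That places the tangent points at J = (37.70, -11.40) on TJ and Z = (30.60, -18.50) on ZR. Then |WZ| = |Z − W| = 35.76.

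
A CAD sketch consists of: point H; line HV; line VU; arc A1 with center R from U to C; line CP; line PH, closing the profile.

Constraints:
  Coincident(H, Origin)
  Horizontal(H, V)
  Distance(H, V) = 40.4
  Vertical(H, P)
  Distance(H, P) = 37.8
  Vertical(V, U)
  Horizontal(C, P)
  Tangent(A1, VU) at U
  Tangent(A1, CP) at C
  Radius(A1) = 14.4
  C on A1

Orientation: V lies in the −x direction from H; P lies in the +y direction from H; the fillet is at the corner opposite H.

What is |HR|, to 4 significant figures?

34.98

H is at the origin; H and V share the same y with |HV| = 40.4 and V on the −x side, so V = (-40.40, 0.000). HP is vertical with |HP| = 37.8 and P on the +y side, so P = (0.000, 37.80). The virtual corner opposite H is at (-40.40, 37.80). Tangency of A1 to VU means the radius RU is perpendicular to VU and A1 meets CP tangentially, so RC is at right angles to CP, with radius 14.4, so the center R sits 14.4 in from both sides at R = (-26.00, 23.40). Then |HR| = |R − H| = 34.98.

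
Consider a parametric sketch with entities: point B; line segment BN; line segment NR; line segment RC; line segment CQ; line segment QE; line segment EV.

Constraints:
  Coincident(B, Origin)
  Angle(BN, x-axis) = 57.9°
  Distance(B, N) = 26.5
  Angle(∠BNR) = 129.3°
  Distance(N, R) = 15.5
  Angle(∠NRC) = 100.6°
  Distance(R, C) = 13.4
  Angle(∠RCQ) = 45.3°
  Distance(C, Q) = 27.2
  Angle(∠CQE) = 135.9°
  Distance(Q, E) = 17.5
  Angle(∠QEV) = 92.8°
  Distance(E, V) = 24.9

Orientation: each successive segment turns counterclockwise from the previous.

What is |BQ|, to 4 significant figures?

25.68

∠NRC = 100.6° gives RC at -172.0° from the x-axis; with |RC| = 13.4, C = (-4.131, 35.27). ∠RCQ = 45.3° gives CQ at -37.30° from the x-axis; with |CQ| = 27.2, Q = (17.51, 18.79). Then |BQ| = |Q − B| = 25.68.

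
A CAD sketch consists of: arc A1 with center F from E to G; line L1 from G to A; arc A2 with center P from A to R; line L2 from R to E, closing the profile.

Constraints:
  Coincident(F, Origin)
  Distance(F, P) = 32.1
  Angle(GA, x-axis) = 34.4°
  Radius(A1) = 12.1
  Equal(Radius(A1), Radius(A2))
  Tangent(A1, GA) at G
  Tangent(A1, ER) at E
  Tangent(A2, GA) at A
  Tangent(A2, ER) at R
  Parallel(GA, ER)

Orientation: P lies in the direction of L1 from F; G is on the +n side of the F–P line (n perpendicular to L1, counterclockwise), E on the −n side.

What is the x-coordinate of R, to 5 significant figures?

33.322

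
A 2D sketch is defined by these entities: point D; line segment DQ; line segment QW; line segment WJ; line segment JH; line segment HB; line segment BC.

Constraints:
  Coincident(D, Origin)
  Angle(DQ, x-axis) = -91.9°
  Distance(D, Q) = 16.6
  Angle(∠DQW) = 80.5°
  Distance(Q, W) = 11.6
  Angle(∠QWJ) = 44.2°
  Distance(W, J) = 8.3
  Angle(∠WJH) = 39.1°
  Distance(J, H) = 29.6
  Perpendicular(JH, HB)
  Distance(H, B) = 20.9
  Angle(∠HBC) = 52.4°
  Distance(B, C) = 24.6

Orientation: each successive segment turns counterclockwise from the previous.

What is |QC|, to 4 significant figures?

13.17

D is at the origin; DQ runs at -91.9° with length 16.6, so Q = (-0.5504, -16.59). ∠DQW = 80.5° gives QW at 7.600° from the x-axis; with |QW| = 11.6, W = (10.95, -15.06). ∠QWJ = 44.2° gives WJ at 143.4° from the x-axis; with |WJ| = 8.3, J = (4.284, -10.11). ∠WJH = 39.1° gives JH at -75.70° from the x-axis; with |JH| = 29.6, H = (11.60, -38.79). JH is perpendicular to HB, so HB runs at 14.30°; with |HB| = 20.9, B = (31.85, -33.63). ∠HBC = 52.4° gives BC at 141.9° from the x-axis; with |BC| = 24.6, C = (12.49, -18.45). Then |QC| = |C − Q| = 13.17.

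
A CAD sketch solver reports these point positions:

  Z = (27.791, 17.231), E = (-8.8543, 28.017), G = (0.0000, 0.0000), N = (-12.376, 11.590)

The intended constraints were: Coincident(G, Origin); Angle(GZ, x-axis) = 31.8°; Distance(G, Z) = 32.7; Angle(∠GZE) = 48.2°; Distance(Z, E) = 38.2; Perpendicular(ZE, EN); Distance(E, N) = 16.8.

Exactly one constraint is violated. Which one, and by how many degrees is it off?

Perpendicular(ZE, EN) — off by 4.30°.

G = (0.00, 0.00) ✓; GZ at 31.80° ✓; |GZ| = 32.70 ✓; ∠GZE = 48.20° ✓; |ZE| = 38.20 ✓; ∠(ZE, EN) = 94.30° ✗; |EN| = 16.80 ✓.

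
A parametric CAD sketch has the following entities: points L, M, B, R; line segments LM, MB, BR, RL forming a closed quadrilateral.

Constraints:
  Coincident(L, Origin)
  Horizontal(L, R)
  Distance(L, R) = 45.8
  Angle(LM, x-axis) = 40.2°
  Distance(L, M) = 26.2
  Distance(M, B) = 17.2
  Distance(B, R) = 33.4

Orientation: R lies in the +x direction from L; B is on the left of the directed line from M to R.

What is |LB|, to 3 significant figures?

43.3

Checks: |MB| = 17.20 ✓; |BR| = 33.40 ✓.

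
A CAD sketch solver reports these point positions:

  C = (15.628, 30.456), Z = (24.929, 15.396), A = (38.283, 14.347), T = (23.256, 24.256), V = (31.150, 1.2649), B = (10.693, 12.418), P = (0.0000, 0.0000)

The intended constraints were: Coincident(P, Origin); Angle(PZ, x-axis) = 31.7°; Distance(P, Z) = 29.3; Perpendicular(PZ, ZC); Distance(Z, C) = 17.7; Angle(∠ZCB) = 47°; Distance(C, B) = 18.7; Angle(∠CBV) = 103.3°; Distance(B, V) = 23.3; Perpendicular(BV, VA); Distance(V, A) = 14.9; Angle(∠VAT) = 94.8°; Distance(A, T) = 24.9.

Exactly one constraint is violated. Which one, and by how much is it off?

Distance(A, T) = 24.9 — off by 6.90.

P = (0.00, 0.00) ✓; PZ at 31.70° ✓; |PZ| = 29.30 ✓; ∠(PZ, ZC) = 90.00° ✓; |ZC| = 17.70 ✓; ∠ZCB = 47.00° ✓; |CB| = 18.70 ✓; ∠CBV = 103.3° ✓; |BV| = 23.30 ✓; ∠(BV, VA) = 90.00° ✓; |VA| = 14.90 ✓; ∠VAT = 94.80° ✓; |AT| = 18.00 ✗.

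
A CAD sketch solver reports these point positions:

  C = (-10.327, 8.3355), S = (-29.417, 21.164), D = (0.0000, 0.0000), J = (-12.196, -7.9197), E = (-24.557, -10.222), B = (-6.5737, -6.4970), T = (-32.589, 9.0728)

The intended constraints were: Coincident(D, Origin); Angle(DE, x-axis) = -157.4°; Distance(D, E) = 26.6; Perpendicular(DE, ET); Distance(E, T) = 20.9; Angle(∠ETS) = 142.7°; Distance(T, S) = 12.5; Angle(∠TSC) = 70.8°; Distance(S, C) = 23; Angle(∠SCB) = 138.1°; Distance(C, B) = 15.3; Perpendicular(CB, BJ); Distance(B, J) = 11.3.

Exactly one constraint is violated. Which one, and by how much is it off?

Distance(B, J) = 11.3 — off by 5.50.

D = (0.00, 0.00) ✓; DE at -157.4° ✓; |DE| = 26.60 ✓; ∠(DE, ET) = 90.00° ✓; |ET| = 20.90 ✓; ∠ETS = 142.7° ✓; |TS| = 12.50 ✓; ∠TSC = 70.80° ✓; |SC| = 23.00 ✓; ∠SCB = 138.1° ✓; |CB| = 15.30 ✓; ∠(CB, BJ) = 90.00° ✓; |BJ| = 5.800 ✗.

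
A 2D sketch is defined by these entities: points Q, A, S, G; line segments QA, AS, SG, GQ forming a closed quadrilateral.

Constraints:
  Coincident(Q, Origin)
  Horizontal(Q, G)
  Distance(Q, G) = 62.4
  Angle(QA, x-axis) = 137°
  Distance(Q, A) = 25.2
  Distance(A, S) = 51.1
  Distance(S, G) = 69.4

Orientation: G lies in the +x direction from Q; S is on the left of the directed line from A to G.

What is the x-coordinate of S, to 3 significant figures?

17.8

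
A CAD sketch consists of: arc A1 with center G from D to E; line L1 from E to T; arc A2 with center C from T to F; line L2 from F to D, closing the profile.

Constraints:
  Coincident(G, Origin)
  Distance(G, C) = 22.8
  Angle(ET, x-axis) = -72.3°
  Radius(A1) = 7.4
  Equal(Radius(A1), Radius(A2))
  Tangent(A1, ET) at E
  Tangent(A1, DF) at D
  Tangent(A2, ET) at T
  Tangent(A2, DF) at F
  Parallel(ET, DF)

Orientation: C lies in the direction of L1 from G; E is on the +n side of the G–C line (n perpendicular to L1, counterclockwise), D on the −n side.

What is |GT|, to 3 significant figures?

24.0

The slot axis is L1's direction at -72.3°, so u = (cos -72.3°, sin -72.3°) = (0.304, -0.953) and n = (−sin -72.3°, cos -72.3°) = (0.953, 0.304). G is at the origin and C lies 22.8 along u from G, so C = 22.8·u = (6.93, -21.7). Tangency of A1 to both parallel lines with radius 7.4 puts E and D at G ± 7.4·n: E = (7.05, 2.25), D = (-7.05, -2.25). Equal radii place T and F the same way about C: T = C + 7.4·n = (14.0, -19.5), F = C − 7.4·n = (-0.118, -24.0). Then |GT| = |T − G| = 24.0.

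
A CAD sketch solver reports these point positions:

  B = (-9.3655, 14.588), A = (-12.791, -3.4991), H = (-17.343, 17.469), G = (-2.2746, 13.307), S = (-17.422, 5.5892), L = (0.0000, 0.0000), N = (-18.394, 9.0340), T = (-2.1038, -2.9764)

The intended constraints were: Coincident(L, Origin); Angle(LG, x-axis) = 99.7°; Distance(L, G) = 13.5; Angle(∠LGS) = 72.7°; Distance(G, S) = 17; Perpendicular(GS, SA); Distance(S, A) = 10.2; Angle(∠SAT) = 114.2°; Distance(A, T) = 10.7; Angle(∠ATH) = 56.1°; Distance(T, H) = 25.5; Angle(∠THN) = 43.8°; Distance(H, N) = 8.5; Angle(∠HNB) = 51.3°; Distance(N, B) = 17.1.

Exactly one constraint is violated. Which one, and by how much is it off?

Distance(N, B) = 17.1 — off by 6.50.

L = (0.00, 0.00) ✓; LG at 99.70° ✓; |LG| = 13.50 ✓; ∠LGS = 72.70° ✓; |GS| = 17.00 ✓; ∠(GS, SA) = 90.00° ✓; |SA| = 10.20 ✓; ∠SAT = 114.2° ✓; |AT| = 10.70 ✓; ∠ATH = 56.10° ✓; |TH| = 25.50 ✓; ∠THN = 43.80° ✓; |HN| = 8.500 ✓; ∠HNB = 51.30° ✓; |NB| = 10.60 ✗.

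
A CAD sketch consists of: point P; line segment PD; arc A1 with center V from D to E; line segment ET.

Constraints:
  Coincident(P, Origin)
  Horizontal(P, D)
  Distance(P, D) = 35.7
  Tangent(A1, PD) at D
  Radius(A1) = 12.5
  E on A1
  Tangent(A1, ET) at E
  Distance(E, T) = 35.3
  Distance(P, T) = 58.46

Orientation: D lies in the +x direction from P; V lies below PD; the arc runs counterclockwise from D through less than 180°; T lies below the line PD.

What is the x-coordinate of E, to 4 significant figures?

23.48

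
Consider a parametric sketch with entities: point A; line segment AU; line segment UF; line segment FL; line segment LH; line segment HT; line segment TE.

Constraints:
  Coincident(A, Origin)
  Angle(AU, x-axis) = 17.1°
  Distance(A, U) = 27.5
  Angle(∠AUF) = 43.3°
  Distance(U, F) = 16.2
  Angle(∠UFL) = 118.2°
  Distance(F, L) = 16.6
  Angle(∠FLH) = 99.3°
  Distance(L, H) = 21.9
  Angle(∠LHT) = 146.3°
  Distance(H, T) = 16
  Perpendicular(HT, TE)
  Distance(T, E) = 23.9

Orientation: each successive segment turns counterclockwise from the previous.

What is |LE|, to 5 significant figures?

36.181

A is at the origin; AU runs at 17.1° with length 27.5, so U = (26.284, 8.0861). ∠AUF = 43.3° gives UF at 153.80° from the x-axis; with |UF| = 16.2, F = (11.749, 15.239). ∠UFL = 118.2° gives FL at -144.40° from the x-axis; with |FL| = 16.6, L = (-1.7488, 5.5753). ∠FLH = 99.3° gives LH at -63.700° from the x-axis; with |LH| = 21.9, H = (7.9545, -14.058). ∠LHT = 146.3° gives HT at -30.000° from the x-axis; with |HT| = 16.0, T = (21.811, -22.058). The perpendicularity gives TE at right angles to HT, so TE runs at 60.000°; with |TE| = 23.9, E = (33.761, -1.3598). Then |LE| = |E − L| = 36.181.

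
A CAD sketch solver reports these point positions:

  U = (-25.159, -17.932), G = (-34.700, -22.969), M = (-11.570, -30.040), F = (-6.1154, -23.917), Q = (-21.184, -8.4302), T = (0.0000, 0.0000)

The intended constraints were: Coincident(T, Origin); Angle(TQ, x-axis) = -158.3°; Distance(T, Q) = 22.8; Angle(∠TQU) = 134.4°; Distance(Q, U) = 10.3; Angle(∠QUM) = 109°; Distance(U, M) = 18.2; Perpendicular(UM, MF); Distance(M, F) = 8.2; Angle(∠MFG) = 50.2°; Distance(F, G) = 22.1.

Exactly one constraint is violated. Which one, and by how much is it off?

Distance(F, G) = 22.1 — off by 6.50.

T = (0.00, 0.00) ✓; TQ at -158.3° ✓; |TQ| = 22.80 ✓; ∠TQU = 134.4° ✓; |QU| = 10.30 ✓; ∠QUM = 109.0° ✓; |UM| = 18.20 ✓; ∠(UM, MF) = 90.01° ✓; |MF| = 8.200 ✓; ∠MFG = 50.20° ✓; |FG| = 28.60 ✗.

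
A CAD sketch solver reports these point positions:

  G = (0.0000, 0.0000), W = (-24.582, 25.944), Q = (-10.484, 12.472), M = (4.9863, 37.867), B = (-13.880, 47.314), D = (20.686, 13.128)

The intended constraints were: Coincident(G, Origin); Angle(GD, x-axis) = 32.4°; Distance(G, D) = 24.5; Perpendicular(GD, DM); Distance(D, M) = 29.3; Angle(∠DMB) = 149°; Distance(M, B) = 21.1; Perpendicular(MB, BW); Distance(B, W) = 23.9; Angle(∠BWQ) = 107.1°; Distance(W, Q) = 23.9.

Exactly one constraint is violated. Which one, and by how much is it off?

Distance(W, Q) = 23.9 — off by 4.40.

G = (0.00, 0.00) ✓; GD at 32.40° ✓; |GD| = 24.50 ✓; ∠(GD, DM) = 90.00° ✓; |DM| = 29.30 ✓; ∠DMB = 149.0° ✓; |MB| = 21.10 ✓; ∠(MB, BW) = 90.00° ✓; |BW| = 23.90 ✓; ∠BWQ = 107.1° ✓; |WQ| = 19.50 ✗.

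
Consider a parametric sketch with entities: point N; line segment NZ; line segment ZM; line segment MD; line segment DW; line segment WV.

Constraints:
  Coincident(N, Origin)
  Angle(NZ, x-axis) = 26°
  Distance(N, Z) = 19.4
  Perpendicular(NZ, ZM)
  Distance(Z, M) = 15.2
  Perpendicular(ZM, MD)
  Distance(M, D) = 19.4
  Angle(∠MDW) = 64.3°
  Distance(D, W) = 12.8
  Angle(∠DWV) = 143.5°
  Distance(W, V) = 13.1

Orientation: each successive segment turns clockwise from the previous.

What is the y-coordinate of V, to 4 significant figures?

9.709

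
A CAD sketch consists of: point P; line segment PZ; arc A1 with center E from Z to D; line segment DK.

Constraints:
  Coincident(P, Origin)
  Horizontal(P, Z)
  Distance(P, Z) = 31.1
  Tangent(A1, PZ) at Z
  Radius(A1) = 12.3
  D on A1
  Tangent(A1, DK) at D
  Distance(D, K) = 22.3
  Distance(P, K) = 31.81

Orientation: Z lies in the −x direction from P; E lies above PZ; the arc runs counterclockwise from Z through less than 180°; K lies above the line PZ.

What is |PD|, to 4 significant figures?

21.16

Checks: |PZ| = 31.10 ✓; |ED| = 12.30 ✓; ∠(ED, DK) = 90.00° ✓; |DK| = 22.30 ✓; |PK| = 31.81 ✓.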